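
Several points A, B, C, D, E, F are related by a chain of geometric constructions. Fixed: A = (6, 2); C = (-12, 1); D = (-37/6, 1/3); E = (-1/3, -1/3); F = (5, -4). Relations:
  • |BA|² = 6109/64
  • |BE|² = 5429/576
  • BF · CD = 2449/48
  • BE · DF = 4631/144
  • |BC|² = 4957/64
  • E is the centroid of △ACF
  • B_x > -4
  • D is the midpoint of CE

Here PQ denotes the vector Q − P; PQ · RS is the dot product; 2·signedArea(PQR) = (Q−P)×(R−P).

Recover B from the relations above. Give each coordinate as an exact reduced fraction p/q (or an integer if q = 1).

1. B_x = -27/8  [BF · CD = 2449/48 ∩ BE · DF = 4631/144]
2. B_y = -3/4  [BF · CD = 2449/48 ∩ BE · DF = 4631/144]
   → B = (-27/8, -3/4)

B = (-27/8, -3/4)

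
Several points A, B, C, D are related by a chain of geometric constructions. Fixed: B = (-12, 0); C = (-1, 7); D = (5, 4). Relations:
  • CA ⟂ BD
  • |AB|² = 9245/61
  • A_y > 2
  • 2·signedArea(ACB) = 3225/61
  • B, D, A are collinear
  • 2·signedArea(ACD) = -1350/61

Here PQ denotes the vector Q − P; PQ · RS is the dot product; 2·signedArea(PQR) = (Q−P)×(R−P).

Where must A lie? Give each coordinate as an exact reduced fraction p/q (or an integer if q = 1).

1. A_x = -1/61  [B, D, A are collinear ∩ CA ⟂ BD]
2. A_y = 172/61  [B, D, A are collinear ∩ CA ⟂ BD]
   → A = (-1/61, 172/61)

A = (-1/61, 172/61)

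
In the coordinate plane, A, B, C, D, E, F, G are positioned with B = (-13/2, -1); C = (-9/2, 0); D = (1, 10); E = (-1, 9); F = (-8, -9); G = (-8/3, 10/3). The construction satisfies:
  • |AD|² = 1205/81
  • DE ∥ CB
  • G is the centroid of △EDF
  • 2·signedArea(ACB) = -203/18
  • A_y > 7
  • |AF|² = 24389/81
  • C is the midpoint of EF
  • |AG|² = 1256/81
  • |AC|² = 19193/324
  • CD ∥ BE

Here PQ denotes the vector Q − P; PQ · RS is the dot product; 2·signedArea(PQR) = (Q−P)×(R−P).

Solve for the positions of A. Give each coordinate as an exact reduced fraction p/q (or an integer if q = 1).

A = (-14/9, 64/9)

1. A_x = -14/9  [line 1·x + -2·y + 142/9 = 0 ∩ |AG|² = 1256/81]
2. A_y = 64/9  [line 1·x + -2·y + 142/9 = 0 ∩ |AG|² = 1256/81]
   → A = (-14/9, 64/9)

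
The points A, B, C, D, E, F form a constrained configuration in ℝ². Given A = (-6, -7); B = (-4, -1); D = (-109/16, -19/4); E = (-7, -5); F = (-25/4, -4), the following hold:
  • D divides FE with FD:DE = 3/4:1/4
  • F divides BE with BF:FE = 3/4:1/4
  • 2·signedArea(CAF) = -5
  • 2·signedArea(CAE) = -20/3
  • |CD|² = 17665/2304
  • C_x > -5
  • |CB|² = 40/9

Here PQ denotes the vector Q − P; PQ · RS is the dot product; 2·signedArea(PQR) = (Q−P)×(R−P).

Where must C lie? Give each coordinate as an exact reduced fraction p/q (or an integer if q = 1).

1. C_x = -14/3  [2·signedArea(CAF) = -5 ∩ 2·signedArea(CAE) = -20/3]
2. C_y = -3  [2·signedArea(CAF) = -5 ∩ 2·signedArea(CAE) = -20/3]
   → C = (-14/3, -3)

C = (-14/3, -3)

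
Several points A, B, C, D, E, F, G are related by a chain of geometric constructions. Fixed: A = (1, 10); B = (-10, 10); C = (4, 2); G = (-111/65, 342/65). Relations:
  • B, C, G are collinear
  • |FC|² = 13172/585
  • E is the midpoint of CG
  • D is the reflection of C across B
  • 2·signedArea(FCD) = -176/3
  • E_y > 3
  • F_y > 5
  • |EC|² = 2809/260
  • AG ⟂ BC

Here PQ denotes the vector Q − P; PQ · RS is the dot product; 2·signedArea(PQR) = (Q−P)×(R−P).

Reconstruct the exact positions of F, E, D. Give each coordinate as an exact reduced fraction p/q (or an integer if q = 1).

1. E_x = 149/130  [E is the midpoint of CG]
2. E_y = 236/65  [E is the midpoint of CG]
   → E = (149/130, 236/65)
3. D_x = -24  [D is the reflection of C across B]
4. D_y = 18  [D is the reflection of C across B]
   → D = (-24, 18)
5. F_x = 214/195  [line -16·x + -28·y + 536/3 = 0 ∩ |FC|² = 13172/585]
6. F_y = 374/65  [line -16·x + -28·y + 536/3 = 0 ∩ |FC|² = 13172/585]
   → F = (214/195, 374/65)

D = (-24, 18)
E = (149/130, 236/65)
F = (214/195, 374/65)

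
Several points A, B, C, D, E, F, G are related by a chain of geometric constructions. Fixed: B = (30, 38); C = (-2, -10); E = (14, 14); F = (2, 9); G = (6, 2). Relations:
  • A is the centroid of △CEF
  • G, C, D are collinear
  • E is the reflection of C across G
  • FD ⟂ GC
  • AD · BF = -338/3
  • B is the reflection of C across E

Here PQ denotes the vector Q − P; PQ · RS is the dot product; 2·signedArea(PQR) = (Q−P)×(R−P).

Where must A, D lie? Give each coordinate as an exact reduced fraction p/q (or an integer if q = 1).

A = (14/3, 13/3)
D = (8, 5)

1. A_x = 14/3  [A is the centroid of △CEF]
2. A_y = 13/3  [A is the centroid of △CEF]
   → A = (14/3, 13/3)
3. D_x = 8  [G, C, D are collinear ∩ FD ⟂ GC]
4. D_y = 5  [G, C, D are collinear ∩ FD ⟂ GC]
   → D = (8, 5)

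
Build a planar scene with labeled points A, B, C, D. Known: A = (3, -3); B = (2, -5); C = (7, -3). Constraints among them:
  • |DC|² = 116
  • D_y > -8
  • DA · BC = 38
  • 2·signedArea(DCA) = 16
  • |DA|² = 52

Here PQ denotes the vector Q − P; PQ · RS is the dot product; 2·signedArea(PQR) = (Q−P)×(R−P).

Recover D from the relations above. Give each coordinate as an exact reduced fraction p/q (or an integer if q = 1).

1. D_x = -3  [DA · BC = 38 ∩ 2·signedArea(DCA) = 16]
2. D_y = -7  [DA · BC = 38 ∩ 2·signedArea(DCA) = 16]
   → D = (-3, -7)

D = (-3, -7)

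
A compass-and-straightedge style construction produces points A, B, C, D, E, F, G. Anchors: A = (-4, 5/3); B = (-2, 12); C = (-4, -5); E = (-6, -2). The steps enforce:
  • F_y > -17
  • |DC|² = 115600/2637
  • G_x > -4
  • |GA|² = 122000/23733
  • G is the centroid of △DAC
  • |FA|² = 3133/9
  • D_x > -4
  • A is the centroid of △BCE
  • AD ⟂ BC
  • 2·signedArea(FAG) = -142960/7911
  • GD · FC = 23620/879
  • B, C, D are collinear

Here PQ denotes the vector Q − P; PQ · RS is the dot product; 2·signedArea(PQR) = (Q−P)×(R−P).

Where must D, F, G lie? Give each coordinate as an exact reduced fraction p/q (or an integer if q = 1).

D = (-2836/879, 1385/879)
F = (-10, -16)
G = (-9868/2637, -515/879)

1. D_x = -2836/879  [B, C, D are collinear ∩ AD ⟂ BC]
2. D_y = 1385/879  [B, C, D are collinear ∩ AD ⟂ BC]
   → D = (-2836/879, 1385/879)
3. G_x = -9868/2637  [G is the centroid of △DAC]
4. G_y = -515/879  [G is the centroid of △DAC]
   → G = (-9868/2637, -515/879)
5. F_x = -10  [2·signedArea(FAG) = -142960/7911 ∩ GD · FC = 23620/879]
6. F_y = -16  [2·signedArea(FAG) = -142960/7911 ∩ GD · FC = 23620/879]
   → F = (-10, -16)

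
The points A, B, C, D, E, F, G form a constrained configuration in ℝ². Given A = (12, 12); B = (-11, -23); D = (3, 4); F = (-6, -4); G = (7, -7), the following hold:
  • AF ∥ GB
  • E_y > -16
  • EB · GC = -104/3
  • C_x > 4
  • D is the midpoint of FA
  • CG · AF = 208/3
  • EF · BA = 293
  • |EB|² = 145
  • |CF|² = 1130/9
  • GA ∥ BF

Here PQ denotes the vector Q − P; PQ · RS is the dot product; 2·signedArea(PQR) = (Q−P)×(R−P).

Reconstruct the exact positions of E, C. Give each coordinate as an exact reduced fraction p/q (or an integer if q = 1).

1. C_x = 13/3  [line 18·x + 16·y + -250/3 = 0 ∩ |CF|² = 1130/9]
2. C_y = 1/3  [line 18·x + 16·y + -250/3 = 0 ∩ |CF|² = 1130/9]
   → C = (13/3, 1/3)
3. E_x = -2  [EF · BA = 293 ∩ EB · GC = -104/3]
4. E_y = -15  [EF · BA = 293 ∩ EB · GC = -104/3]
   → E = (-2, -15)

C = (13/3, 1/3)
E = (-2, -15)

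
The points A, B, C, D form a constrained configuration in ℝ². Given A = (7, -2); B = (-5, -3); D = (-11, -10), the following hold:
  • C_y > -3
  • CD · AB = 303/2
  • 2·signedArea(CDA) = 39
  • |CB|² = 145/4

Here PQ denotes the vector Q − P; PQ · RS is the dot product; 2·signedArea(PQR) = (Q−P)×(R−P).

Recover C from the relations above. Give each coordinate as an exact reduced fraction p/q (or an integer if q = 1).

1. C_x = 1  [2·signedArea(CDA) = 39 ∩ CD · AB = 303/2]
2. C_y = -5/2  [2·signedArea(CDA) = 39 ∩ CD · AB = 303/2]
   → C = (1, -5/2)

C = (1, -5/2)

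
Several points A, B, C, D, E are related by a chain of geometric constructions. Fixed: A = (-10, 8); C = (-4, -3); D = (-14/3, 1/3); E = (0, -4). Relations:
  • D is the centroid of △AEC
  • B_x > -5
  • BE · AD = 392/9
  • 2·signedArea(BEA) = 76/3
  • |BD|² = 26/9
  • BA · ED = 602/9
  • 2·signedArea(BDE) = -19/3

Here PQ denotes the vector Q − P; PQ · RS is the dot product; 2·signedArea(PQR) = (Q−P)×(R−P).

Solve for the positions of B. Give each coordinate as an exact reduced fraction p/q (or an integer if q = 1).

1. B_x = -13/3  [2·signedArea(BEA) = 76/3 ∩ BA · ED = 602/9]
2. B_y = -4/3  [2·signedArea(BEA) = 76/3 ∩ BA · ED = 602/9]
   → B = (-13/3, -4/3)

B = (-13/3, -4/3)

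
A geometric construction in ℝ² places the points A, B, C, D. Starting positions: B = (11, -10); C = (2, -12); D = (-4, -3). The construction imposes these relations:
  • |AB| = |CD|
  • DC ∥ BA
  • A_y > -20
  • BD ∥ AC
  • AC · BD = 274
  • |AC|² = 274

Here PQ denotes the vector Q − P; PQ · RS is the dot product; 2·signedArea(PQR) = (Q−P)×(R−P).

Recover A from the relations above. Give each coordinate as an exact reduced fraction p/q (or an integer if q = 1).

1. A_x = 17  [BD ∥ AC ∩ DC ∥ BA]
2. A_y = -19  [BD ∥ AC ∩ DC ∥ BA]
   → A = (17, -19)

A = (17, -19)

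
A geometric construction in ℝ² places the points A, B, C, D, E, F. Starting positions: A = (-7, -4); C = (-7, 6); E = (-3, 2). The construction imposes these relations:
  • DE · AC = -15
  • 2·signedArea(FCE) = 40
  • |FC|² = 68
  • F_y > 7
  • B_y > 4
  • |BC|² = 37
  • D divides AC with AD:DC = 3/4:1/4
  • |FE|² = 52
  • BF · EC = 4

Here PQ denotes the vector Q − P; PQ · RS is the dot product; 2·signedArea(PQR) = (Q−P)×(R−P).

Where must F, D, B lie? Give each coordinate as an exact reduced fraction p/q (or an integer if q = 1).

B = (-1, 5)
D = (-7, 7/2)
F = (1, 8)

1. F_x = 1  [line 4·x + 4·y + -36 = 0 ∩ |FE|² = 52]
2. F_y = 8  [line 4·x + 4·y + -36 = 0 ∩ |FE|² = 52]
   → F = (1, 8)
3. D_x = -7  [D divides AC with AD:DC = 3/4:1/4]
4. D_y = 7/2  [D divides AC with AD:DC = 3/4:1/4]
   → D = (-7, 7/2)
5. B_x = -1  [line 4·x + -4·y + 24 = 0 ∩ |BC|² = 37]
6. B_y = 5  [line 4·x + -4·y + 24 = 0 ∩ |BC|² = 37]
   → B = (-1, 5)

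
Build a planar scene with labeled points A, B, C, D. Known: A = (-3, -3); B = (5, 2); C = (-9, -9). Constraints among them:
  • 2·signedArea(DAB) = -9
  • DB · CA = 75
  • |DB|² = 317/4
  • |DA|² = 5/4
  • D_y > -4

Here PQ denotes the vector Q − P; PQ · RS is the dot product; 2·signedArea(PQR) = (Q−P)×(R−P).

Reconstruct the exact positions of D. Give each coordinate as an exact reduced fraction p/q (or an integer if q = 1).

1. D_x = -2  [DB · CA = 75 ∩ 2·signedArea(DAB) = -9]
2. D_y = -7/2  [DB · CA = 75 ∩ 2·signedArea(DAB) = -9]
   → D = (-2, -7/2)

D = (-2, -7/2)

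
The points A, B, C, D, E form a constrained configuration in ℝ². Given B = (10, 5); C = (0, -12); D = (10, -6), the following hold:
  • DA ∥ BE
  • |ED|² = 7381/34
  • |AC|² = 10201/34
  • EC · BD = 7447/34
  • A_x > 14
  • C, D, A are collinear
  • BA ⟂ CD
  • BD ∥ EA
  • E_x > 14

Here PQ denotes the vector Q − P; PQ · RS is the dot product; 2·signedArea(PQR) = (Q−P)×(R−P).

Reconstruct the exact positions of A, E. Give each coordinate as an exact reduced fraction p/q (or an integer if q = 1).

A = (505/34, -105/34)
E = (505/34, 269/34)

1. A_x = 505/34  [C, D, A are collinear ∩ BA ⟂ CD]
2. A_y = -105/34  [C, D, A are collinear ∩ BA ⟂ CD]
   → A = (505/34, -105/34)
3. E_x = 505/34  [BD ∥ EA ∩ DA ∥ BE]
4. E_y = 269/34  [BD ∥ EA ∩ DA ∥ BE]
   → E = (505/34, 269/34)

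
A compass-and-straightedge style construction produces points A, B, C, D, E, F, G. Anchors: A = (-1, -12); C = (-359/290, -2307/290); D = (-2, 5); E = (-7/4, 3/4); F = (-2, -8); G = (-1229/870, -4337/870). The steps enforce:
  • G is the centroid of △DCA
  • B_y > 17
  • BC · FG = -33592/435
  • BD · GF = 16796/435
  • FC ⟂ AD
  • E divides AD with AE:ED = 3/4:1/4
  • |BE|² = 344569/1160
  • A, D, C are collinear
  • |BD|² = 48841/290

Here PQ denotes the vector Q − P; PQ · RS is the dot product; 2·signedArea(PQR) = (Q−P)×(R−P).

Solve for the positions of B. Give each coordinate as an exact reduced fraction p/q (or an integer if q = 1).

B = (-801/290, 5207/290)

1. B_x = -801/290  [line -511/870·x + -2623/870·y + 9137/174 = 0 ∩ |BD|² = 48841/290]
2. B_y = 5207/290  [line -511/870·x + -2623/870·y + 9137/174 = 0 ∩ |BD|² = 48841/290]
   → B = (-801/290, 5207/290)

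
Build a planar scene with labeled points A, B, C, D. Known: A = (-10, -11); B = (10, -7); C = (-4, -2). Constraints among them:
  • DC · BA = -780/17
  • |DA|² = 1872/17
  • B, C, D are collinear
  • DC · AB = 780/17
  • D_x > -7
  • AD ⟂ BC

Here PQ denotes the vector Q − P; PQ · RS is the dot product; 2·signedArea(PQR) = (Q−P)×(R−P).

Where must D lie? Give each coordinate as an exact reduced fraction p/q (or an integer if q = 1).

1. D_x = -110/17  [B, C, D are collinear ∩ AD ⟂ BC]
2. D_y = -19/17  [B, C, D are collinear ∩ AD ⟂ BC]
   → D = (-110/17, -19/17)

D = (-110/17, -19/17)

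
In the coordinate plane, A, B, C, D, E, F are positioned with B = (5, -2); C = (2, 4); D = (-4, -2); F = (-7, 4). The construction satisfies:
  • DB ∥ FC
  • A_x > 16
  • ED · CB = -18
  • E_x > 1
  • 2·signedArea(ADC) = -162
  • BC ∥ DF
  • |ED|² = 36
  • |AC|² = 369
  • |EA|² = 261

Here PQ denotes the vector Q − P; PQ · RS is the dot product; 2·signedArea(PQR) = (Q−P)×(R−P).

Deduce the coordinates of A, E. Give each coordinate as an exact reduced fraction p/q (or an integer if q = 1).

A = (17, -8)
E = (2, -2)

1. A_x = 17  [line -6·x + 6·y + 150 = 0 ∩ |AC|² = 369]
2. A_y = -8  [line -6·x + 6·y + 150 = 0 ∩ |AC|² = 369]
   → A = (17, -8)
3. E_x = 2  [line -3·x + 6·y + 18 = 0 ∩ |ED|² = 36]
4. E_y = -2  [line -3·x + 6·y + 18 = 0 ∩ |ED|² = 36]
   → E = (2, -2)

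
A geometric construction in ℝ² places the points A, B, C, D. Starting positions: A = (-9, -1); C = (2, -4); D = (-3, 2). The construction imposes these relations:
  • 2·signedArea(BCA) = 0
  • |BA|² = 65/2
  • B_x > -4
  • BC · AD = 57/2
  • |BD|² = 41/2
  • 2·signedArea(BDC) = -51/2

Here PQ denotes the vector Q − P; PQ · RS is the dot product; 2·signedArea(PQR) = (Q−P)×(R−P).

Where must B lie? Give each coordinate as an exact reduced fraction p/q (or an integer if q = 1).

1. B_x = -7/2  [2·signedArea(BCA) = 0 ∩ 2·signedArea(BDC) = -51/2]
2. B_y = -5/2  [2·signedArea(BCA) = 0 ∩ 2·signedArea(BDC) = -51/2]
   → B = (-7/2, -5/2)

B = (-7/2, -5/2)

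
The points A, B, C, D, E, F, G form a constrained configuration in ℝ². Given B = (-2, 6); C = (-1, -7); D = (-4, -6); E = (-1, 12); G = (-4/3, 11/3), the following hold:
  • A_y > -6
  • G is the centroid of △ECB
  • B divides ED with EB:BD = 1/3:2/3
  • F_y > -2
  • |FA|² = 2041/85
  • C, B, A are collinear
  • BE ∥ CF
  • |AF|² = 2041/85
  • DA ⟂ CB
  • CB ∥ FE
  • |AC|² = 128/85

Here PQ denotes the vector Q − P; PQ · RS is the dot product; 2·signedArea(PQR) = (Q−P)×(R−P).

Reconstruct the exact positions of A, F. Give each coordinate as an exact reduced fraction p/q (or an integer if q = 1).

A = (-93/85, -491/85)
F = (0, -1)

1. A_x = -93/85  [C, B, A are collinear ∩ DA ⟂ CB]
2. A_y = -491/85  [C, B, A are collinear ∩ DA ⟂ CB]
   → A = (-93/85, -491/85)
3. F_x = 0  [CB ∥ FE ∩ BE ∥ CF]
4. F_y = -1  [CB ∥ FE ∩ BE ∥ CF]
   → F = (0, -1)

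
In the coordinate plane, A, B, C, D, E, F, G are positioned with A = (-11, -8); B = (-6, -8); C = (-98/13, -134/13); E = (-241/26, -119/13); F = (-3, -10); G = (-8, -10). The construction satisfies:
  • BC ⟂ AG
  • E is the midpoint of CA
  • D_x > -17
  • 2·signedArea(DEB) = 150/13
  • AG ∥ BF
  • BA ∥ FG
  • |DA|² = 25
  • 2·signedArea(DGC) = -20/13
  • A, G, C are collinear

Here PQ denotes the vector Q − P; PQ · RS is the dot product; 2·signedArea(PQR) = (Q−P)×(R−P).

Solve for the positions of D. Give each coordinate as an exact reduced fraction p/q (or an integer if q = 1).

D = (-16, -8)

1. D_x = -16  [2·signedArea(DGC) = -20/13 ∩ 2·signedArea(DEB) = 150/13]
2. D_y = -8  [2·signedArea(DGC) = -20/13 ∩ 2·signedArea(DEB) = 150/13]
   → D = (-16, -8)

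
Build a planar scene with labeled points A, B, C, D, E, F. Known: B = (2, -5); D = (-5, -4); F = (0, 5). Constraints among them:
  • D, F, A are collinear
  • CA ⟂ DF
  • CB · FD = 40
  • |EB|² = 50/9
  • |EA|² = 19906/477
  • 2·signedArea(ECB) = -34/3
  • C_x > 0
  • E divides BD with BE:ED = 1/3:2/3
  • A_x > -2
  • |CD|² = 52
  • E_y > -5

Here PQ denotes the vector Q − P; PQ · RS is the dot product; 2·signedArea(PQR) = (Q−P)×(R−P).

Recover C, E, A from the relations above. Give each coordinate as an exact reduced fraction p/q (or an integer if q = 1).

A = (-100/53, 85/53)
C = (1, 0)
E = (-1/3, -14/3)

1. C_x = 1  [line 5·x + 9·y + -5 = 0 ∩ |CD|² = 52]
2. C_y = 0  [line 5·x + 9·y + -5 = 0 ∩ |CD|² = 52]
   → C = (1, 0)
3. E_x = -1/3  [E divides BD with BE:ED = 1/3:2/3]
4. E_y = -14/3  [E divides BD with BE:ED = 1/3:2/3]
   → E = (-1/3, -14/3)
5. A_x = -100/53  [D, F, A are collinear ∩ CA ⟂ DF]
6. A_y = 85/53  [D, F, A are collinear ∩ CA ⟂ DF]
   → A = (-100/53, 85/53)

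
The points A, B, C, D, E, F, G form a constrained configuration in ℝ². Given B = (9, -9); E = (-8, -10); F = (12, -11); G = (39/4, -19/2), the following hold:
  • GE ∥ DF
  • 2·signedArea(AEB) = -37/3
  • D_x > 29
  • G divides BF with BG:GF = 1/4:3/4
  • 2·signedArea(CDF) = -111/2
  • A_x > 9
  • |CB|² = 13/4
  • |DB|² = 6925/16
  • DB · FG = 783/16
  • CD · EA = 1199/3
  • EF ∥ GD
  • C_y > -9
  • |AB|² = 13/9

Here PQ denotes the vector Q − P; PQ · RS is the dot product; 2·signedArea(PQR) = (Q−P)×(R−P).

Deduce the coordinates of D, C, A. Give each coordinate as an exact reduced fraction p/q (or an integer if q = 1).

A = (10, -29/3)
C = (15/2, -8)
D = (119/4, -21/2)

1. D_x = 119/4  [GE ∥ DF ∩ EF ∥ GD]
2. D_y = -21/2  [GE ∥ DF ∩ EF ∥ GD]
   → D = (119/4, -21/2)
3. A_x = 10  [line -1·x + 17·y + 523/3 = 0 ∩ |AB|² = 13/9]
4. A_y = -29/3  [line -1·x + 17·y + 523/3 = 0 ∩ |AB|² = 13/9]
   → A = (10, -29/3)
5. C_x = 15/2  [CD · EA = 1199/3 ∩ 2·signedArea(CDF) = -111/2]
6. C_y = -8  [CD · EA = 1199/3 ∩ 2·signedArea(CDF) = -111/2]
   → C = (15/2, -8)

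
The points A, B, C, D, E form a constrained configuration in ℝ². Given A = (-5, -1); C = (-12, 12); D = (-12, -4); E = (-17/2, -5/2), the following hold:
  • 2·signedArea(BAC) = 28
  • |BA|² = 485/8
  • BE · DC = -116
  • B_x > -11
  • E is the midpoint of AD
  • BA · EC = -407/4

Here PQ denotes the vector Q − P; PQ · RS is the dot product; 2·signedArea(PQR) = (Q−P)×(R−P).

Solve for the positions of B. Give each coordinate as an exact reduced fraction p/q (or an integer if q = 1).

1. B_x = -41/4  [2·signedArea(BAC) = 28 ∩ BE · DC = -116]
2. B_y = 19/4  [2·signedArea(BAC) = 28 ∩ BE · DC = -116]
   → B = (-41/4, 19/4)

B = (-41/4, 19/4)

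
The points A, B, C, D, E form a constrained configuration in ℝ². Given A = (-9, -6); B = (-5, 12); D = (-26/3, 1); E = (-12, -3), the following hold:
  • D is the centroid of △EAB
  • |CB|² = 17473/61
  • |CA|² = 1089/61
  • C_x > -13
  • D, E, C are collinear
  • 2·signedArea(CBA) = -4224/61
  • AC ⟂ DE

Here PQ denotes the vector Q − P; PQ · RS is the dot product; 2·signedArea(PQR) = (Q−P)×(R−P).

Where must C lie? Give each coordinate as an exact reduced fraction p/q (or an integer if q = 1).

1. C_x = -747/61  [D, E, C are collinear ∩ AC ⟂ DE]
2. C_y = -201/61  [D, E, C are collinear ∩ AC ⟂ DE]
   → C = (-747/61, -201/61)

C = (-747/61, -201/61)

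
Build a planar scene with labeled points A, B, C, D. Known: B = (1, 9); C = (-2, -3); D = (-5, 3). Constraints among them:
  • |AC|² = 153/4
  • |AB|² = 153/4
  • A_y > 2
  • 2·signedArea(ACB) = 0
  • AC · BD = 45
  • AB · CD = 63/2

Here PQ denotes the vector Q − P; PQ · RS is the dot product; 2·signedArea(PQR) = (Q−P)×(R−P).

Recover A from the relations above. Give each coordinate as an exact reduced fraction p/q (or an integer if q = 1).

1. A_x = -1/2  [2·signedArea(ACB) = 0 ∩ AB · CD = 63/2]
2. A_y = 3  [2·signedArea(ACB) = 0 ∩ AB · CD = 63/2]
   → A = (-1/2, 3)

A = (-1/2, 3)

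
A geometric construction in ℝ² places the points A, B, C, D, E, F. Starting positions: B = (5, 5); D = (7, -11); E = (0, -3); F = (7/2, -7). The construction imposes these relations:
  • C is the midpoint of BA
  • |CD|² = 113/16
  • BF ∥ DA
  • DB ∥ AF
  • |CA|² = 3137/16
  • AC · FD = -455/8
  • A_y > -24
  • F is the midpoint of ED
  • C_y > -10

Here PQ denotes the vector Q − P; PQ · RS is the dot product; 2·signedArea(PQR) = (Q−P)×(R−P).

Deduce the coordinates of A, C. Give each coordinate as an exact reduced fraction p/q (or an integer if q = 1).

A = (11/2, -23)
C = (21/4, -9)

1. A_x = 11/2  [DB ∥ AF ∩ BF ∥ DA]
2. A_y = -23  [DB ∥ AF ∩ BF ∥ DA]
   → A = (11/2, -23)
3. C_x = 21/4  [C is the midpoint of BA]
4. C_y = -9  [C is the midpoint of BA]
   → C = (21/4, -9)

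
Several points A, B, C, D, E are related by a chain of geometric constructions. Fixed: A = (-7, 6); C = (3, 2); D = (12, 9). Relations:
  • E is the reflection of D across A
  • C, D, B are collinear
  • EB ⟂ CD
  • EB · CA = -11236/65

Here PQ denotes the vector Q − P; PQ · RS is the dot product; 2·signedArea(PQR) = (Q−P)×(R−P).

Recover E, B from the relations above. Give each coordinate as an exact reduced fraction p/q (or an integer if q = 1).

B = (-948/65, -759/65)
E = (-26, 3)

1. E_x = -26  [E is the reflection of D across A]
2. E_y = 3  [E is the reflection of D across A]
   → E = (-26, 3)
3. B_x = -948/65  [C, D, B are collinear ∩ EB ⟂ CD]
4. B_y = -759/65  [C, D, B are collinear ∩ EB ⟂ CD]
   → B = (-948/65, -759/65)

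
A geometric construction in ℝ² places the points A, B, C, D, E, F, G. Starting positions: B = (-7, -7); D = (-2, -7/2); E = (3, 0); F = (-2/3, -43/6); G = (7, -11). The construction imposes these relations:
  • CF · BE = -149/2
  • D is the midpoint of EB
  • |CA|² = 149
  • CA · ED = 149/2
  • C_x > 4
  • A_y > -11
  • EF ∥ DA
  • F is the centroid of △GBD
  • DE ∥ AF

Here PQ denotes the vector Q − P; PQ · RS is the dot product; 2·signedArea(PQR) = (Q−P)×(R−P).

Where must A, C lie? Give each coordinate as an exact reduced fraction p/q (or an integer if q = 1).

1. A_x = -17/3  [DE ∥ AF ∩ EF ∥ DA]
2. A_y = -32/3  [DE ∥ AF ∩ EF ∥ DA]
   → A = (-17/3, -32/3)
3. C_x = 13/3  [line -10·x + -7·y + 53/3 = 0 ∩ |CA|² = 149]
4. C_y = -11/3  [line -10·x + -7·y + 53/3 = 0 ∩ |CA|² = 149]
   → C = (13/3, -11/3)

A = (-17/3, -32/3)
C = (13/3, -11/3)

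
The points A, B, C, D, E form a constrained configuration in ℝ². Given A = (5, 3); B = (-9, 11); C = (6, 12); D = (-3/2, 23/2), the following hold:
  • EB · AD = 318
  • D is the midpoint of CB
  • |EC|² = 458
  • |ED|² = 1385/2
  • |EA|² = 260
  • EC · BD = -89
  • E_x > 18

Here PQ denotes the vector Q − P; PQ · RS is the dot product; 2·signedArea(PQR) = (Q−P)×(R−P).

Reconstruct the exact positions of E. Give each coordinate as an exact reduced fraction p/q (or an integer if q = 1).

E = (19, -5)

1. E_x = 19  [EB · AD = 318 ∩ EC · BD = -89]
2. E_y = -5  [EB · AD = 318 ∩ EC · BD = -89]
   → E = (19, -5)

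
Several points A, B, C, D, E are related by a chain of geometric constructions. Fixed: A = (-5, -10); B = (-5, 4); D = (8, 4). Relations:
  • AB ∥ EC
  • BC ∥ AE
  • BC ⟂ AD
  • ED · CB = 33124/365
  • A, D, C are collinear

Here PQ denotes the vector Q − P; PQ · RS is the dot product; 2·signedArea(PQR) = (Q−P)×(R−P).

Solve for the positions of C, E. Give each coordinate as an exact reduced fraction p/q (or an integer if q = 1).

1. C_x = 723/365  [A, D, C are collinear ∩ BC ⟂ AD]
2. C_y = -906/365  [A, D, C are collinear ∩ BC ⟂ AD]
   → C = (723/365, -906/365)
3. E_x = 723/365  [AB ∥ EC ∩ BC ∥ AE]
4. E_y = -6016/365  [AB ∥ EC ∩ BC ∥ AE]
   → E = (723/365, -6016/365)

C = (723/365, -906/365)
E = (723/365, -6016/365)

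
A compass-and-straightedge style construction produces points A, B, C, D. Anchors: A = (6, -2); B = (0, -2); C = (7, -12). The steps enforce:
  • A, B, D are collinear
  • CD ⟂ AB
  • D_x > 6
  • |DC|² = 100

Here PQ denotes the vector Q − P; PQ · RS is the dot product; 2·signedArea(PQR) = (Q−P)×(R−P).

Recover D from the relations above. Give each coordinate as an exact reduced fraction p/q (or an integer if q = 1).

D = (7, -2)

1. D_x = 7  [A, B, D are collinear ∩ CD ⟂ AB]
2. D_y = -2  [A, B, D are collinear ∩ CD ⟂ AB]
   → D = (7, -2)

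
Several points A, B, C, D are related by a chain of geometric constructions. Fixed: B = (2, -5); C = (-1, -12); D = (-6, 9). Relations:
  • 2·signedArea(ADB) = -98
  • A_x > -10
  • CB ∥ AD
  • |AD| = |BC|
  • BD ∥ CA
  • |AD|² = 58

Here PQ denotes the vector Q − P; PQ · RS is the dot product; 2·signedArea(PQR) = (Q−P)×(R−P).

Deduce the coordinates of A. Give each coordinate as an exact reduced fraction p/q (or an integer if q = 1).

A = (-9, 2)

1. A_x = -9  [CB ∥ AD ∩ BD ∥ CA]
2. A_y = 2  [CB ∥ AD ∩ BD ∥ CA]
   → A = (-9, 2)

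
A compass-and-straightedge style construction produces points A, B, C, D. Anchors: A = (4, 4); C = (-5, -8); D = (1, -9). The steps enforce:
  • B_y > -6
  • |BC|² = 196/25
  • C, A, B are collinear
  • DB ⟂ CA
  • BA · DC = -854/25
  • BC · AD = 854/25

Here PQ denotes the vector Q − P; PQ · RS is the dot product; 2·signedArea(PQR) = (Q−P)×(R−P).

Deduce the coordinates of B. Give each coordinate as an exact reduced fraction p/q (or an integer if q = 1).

B = (-83/25, -144/25)

1. B_x = -83/25  [C, A, B are collinear ∩ DB ⟂ CA]
2. B_y = -144/25  [C, A, B are collinear ∩ DB ⟂ CA]
   → B = (-83/25, -144/25)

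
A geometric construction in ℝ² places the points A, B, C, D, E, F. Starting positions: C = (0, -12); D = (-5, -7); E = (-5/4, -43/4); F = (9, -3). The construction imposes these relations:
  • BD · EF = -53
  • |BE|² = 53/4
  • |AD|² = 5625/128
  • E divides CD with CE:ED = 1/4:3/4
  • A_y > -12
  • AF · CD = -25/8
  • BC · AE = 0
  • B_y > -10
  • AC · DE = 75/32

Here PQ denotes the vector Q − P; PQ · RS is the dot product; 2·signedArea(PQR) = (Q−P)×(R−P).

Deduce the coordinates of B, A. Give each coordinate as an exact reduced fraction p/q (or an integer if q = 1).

1. A_x = -5/16  [line 5·x + -5·y + -455/8 = 0 ∩ |AD|² = 5625/128]
2. A_y = -187/16  [line 5·x + -5·y + -455/8 = 0 ∩ |AD|² = 5625/128]
   → A = (-5/16, -187/16)
3. B_x = 9/4  [BC · AE = 0 ∩ BD · EF = -53]
4. B_y = -39/4  [BC · AE = 0 ∩ BD · EF = -53]
   → B = (9/4, -39/4)

A = (-5/16, -187/16)
B = (9/4, -39/4)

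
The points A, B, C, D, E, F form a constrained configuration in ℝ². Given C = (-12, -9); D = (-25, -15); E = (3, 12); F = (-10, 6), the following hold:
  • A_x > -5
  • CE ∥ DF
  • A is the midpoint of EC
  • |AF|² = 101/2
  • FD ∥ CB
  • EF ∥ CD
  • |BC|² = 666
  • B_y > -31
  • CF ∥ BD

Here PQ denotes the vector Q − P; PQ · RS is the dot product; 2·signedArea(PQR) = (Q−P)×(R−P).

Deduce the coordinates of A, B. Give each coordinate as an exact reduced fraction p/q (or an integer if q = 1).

A = (-9/2, 3/2)
B = (-27, -30)

1. A_x = -9/2  [A is the midpoint of EC]
2. A_y = 3/2  [A is the midpoint of EC]
   → A = (-9/2, 3/2)
3. B_x = -27  [CF ∥ BD ∩ FD ∥ CB]
4. B_y = -30  [CF ∥ BD ∩ FD ∥ CB]
   → B = (-27, -30)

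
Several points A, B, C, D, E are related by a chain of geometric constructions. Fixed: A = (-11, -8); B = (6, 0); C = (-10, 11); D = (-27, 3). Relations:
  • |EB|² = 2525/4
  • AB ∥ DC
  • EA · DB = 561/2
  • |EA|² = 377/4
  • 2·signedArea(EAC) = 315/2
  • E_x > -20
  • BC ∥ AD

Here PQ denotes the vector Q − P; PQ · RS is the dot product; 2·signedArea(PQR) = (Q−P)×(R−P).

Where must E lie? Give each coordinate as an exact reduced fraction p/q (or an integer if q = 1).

1. E_x = -19  [2·signedArea(EAC) = 315/2 ∩ EA · DB = 561/2]
2. E_y = -5/2  [2·signedArea(EAC) = 315/2 ∩ EA · DB = 561/2]
   → E = (-19, -5/2)

E = (-19, -5/2)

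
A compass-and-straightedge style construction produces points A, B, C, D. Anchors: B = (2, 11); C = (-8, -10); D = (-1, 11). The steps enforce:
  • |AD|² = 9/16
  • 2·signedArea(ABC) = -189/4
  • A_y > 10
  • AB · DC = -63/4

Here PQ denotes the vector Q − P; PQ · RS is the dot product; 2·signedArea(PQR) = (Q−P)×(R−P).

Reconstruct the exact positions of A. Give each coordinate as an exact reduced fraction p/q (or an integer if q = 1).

A = (-1/4, 11)

1. A_x = -1/4  [2·signedArea(ABC) = -189/4 ∩ AB · DC = -63/4]
2. A_y = 11  [2·signedArea(ABC) = -189/4 ∩ AB · DC = -63/4]
   → A = (-1/4, 11)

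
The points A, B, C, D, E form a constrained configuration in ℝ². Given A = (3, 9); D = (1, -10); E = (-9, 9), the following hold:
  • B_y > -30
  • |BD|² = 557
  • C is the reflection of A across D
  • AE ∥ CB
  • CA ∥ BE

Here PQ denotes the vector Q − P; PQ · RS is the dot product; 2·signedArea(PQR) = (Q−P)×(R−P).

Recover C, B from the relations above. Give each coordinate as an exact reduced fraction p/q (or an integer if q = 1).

1. C_x = -1  [C is the reflection of A across D]
2. C_y = -29  [C is the reflection of A across D]
   → C = (-1, -29)
3. B_x = -13  [CA ∥ BE ∩ AE ∥ CB]
4. B_y = -29  [CA ∥ BE ∩ AE ∥ CB]
   → B = (-13, -29)

B = (-13, -29)
C = (-1, -29)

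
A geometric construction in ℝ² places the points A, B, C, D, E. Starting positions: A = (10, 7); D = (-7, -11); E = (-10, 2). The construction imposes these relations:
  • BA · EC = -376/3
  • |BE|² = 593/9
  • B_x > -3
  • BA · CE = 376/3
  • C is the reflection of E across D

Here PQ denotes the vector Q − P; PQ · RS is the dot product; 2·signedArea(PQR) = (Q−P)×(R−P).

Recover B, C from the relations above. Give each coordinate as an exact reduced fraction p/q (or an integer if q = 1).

B = (-7/3, -2/3)
C = (-4, -24)

1. C_x = -4  [C is the reflection of E across D]
2. C_y = -24  [C is the reflection of E across D]
   → C = (-4, -24)
3. B_x = -7/3  [line 6·x + -26·y + -10/3 = 0 ∩ |BE|² = 593/9]
4. B_y = -2/3  [line 6·x + -26·y + -10/3 = 0 ∩ |BE|² = 593/9]
   → B = (-7/3, -2/3)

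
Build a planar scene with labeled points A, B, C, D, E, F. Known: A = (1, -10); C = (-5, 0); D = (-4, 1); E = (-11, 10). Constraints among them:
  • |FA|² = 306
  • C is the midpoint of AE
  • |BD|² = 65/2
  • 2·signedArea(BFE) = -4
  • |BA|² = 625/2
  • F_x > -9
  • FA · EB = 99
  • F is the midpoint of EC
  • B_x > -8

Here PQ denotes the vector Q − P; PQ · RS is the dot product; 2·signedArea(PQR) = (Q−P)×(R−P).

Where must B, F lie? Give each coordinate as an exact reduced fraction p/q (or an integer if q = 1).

B = (-15/2, 11/2)
F = (-8, 5)

1. F_x = -8  [F is the midpoint of EC]
2. F_y = 5  [F is the midpoint of EC]
   → F = (-8, 5)
3. B_x = -15/2  [2·signedArea(BFE) = -4 ∩ FA · EB = 99]
4. B_y = 11/2  [2·signedArea(BFE) = -4 ∩ FA · EB = 99]
   → B = (-15/2, 11/2)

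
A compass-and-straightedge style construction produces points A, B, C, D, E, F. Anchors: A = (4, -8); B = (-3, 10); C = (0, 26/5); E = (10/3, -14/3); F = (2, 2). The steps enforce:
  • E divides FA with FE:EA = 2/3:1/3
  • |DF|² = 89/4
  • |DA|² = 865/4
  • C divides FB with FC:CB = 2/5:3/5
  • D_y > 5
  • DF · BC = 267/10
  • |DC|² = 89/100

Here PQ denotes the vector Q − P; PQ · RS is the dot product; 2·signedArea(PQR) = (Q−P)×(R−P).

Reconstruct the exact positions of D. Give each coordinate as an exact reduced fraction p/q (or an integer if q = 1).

1. D_x = -1/2  [line -3·x + 24/5·y + -303/10 = 0 ∩ |DC|² = 89/100]
2. D_y = 6  [line -3·x + 24/5·y + -303/10 = 0 ∩ |DC|² = 89/100]
   → D = (-1/2, 6)

D = (-1/2, 6)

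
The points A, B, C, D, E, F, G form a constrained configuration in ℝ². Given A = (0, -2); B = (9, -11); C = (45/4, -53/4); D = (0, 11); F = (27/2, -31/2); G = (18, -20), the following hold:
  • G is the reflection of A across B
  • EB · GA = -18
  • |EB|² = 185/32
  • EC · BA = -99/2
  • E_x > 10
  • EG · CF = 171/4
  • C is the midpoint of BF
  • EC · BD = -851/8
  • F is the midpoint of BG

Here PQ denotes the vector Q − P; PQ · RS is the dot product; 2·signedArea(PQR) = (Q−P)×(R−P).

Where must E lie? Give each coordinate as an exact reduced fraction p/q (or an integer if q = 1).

1. E_x = 81/8  [EC · BD = -851/8 ∩ EC · BA = -99/2]
2. E_y = -71/8  [EC · BD = -851/8 ∩ EC · BA = -99/2]
   → E = (81/8, -71/8)

E = (81/8, -71/8)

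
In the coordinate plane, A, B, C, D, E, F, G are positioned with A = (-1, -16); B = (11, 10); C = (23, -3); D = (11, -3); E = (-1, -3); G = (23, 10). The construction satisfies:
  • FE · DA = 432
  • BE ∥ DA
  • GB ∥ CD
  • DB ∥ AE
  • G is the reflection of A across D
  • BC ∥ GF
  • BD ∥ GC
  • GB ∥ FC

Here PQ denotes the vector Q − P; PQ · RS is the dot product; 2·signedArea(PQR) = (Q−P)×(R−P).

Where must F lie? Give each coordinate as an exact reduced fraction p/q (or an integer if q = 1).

F = (35, -3)

1. F_x = 35  [GB ∥ FC ∩ BC ∥ GF]
2. F_y = -3  [GB ∥ FC ∩ BC ∥ GF]
   → F = (35, -3)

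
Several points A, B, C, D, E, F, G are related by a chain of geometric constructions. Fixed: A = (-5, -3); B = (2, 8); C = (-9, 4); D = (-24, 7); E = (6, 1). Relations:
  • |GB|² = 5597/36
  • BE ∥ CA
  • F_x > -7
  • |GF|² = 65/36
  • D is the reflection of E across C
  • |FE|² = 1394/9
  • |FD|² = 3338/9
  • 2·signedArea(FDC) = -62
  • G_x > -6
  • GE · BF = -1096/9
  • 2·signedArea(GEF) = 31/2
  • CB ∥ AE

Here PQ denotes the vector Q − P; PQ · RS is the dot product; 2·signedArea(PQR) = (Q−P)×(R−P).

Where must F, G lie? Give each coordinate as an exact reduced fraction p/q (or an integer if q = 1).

F = (-19/3, -2/3)
G = (-17/3, -11/6)

1. F_x = -19/3  [line 3·x + 15·y + 29 = 0 ∩ |FD|² = 3338/9]
2. F_y = -2/3  [line 3·x + 15·y + 29 = 0 ∩ |FD|² = 3338/9]
   → F = (-19/3, -2/3)
3. G_x = -17/3  [2·signedArea(GEF) = 31/2 ∩ GE · BF = -1096/9]
4. G_y = -11/6  [2·signedArea(GEF) = 31/2 ∩ GE · BF = -1096/9]
   → G = (-17/3, -11/6)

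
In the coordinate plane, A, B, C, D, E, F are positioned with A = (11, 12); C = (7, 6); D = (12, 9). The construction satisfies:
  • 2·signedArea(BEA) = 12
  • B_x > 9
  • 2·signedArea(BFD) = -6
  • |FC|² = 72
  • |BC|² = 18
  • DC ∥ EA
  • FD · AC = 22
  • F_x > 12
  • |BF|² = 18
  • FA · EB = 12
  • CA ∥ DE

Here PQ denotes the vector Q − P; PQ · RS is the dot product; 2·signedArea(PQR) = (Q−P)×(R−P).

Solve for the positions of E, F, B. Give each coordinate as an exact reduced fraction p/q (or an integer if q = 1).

1. E_x = 16  [DC ∥ EA ∩ CA ∥ DE]
2. E_y = 15  [DC ∥ EA ∩ CA ∥ DE]
   → E = (16, 15)
3. F_x = 13  [line 4·x + 6·y + -124 = 0 ∩ |FC|² = 72]
4. F_y = 12  [line 4·x + 6·y + -124 = 0 ∩ |FC|² = 72]
   → F = (13, 12)
5. B_x = 10  [FA · EB = 12 ∩ 2·signedArea(BEA) = 12]
6. B_y = 9  [FA · EB = 12 ∩ 2·signedArea(BEA) = 12]
   → B = (10, 9)

B = (10, 9)
E = (16, 15)
F = (13, 12)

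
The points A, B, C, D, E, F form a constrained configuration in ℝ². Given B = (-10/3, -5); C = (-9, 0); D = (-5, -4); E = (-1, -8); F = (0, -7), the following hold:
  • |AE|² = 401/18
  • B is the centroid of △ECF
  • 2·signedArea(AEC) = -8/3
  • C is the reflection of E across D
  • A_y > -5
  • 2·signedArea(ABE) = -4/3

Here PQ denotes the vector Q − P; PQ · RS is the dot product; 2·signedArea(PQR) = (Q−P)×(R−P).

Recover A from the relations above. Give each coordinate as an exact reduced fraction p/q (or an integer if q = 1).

A = (-25/6, -9/2)

1. A_x = -25/6  [2·signedArea(ABE) = -4/3 ∩ 2·signedArea(AEC) = -8/3]
2. A_y = -9/2  [2·signedArea(ABE) = -4/3 ∩ 2·signedArea(AEC) = -8/3]
   → A = (-25/6, -9/2)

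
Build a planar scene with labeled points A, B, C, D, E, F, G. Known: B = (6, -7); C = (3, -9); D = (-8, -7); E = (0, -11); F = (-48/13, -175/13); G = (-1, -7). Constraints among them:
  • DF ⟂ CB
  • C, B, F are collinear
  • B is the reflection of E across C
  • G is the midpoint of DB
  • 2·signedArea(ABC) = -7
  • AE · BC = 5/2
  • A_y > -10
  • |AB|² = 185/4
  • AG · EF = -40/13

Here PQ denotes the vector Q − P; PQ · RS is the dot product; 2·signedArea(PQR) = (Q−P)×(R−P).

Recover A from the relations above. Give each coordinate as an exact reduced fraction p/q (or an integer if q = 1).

A = (-1/2, -9)

1. A_x = -1/2  [AG · EF = -40/13 ∩ 2·signedArea(ABC) = -7]
2. A_y = -9  [AG · EF = -40/13 ∩ 2·signedArea(ABC) = -7]
   → A = (-1/2, -9)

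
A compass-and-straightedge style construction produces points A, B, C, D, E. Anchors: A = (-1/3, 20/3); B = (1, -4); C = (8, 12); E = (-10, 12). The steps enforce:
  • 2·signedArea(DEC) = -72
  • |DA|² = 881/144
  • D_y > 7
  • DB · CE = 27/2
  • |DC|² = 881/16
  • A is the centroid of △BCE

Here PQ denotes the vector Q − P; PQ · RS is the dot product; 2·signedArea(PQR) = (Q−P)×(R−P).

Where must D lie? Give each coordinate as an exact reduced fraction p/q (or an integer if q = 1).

D = (7/4, 8)

1. D_x = 7/4  [DB · CE = 27/2 ∩ 2·signedArea(DEC) = -72]
2. D_y = 8  [DB · CE = 27/2 ∩ 2·signedArea(DEC) = -72]
   → D = (7/4, 8)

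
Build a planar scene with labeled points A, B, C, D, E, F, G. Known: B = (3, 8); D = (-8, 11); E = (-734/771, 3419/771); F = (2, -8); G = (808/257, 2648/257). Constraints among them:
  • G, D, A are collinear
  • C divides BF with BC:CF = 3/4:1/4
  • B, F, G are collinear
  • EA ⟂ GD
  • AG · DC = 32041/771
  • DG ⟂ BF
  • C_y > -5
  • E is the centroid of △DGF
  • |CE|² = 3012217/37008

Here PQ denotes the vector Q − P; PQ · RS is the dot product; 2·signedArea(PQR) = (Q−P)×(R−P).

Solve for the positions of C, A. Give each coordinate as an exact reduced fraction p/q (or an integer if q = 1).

A = (-440/771, 8123/771)
C = (9/4, -4)

1. C_x = 9/4  [C divides BF with BC:CF = 3/4:1/4]
2. C_y = -4  [C divides BF with BC:CF = 3/4:1/4]
   → C = (9/4, -4)
3. A_x = -440/771  [G, D, A are collinear ∩ EA ⟂ GD]
4. A_y = 8123/771  [G, D, A are collinear ∩ EA ⟂ GD]
   → A = (-440/771, 8123/771)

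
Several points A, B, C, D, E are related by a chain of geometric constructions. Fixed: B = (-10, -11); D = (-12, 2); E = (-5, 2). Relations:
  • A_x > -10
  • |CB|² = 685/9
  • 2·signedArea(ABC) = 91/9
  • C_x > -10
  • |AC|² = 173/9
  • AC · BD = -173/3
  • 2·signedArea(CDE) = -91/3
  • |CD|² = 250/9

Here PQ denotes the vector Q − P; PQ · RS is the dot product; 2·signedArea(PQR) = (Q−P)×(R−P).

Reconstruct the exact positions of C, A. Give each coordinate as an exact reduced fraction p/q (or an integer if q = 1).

A = (-29/3, 2)
C = (-9, -7/3)

1. C_y = -7/3  [2·signedArea(CDE) = -91/3]
2. C_x = -9  [|CB|² = 685/9]
   → C = (-9, -7/3)
3. A_x = -29/3  [AC · BD = -173/3 ∩ 2·signedArea(ABC) = 91/9]
4. A_y = 2  [AC · BD = -173/3 ∩ 2·signedArea(ABC) = 91/9]
   → A = (-29/3, 2)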